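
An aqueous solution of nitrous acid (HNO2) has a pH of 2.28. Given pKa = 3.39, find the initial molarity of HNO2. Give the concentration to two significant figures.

[H+] = 10^(-2.28) = 5.25 × 10^-3 M = x
Ka = 10^(−3.39) = 4.07 × 10^-4
Ka = x²/(C₀ − x) ⇒ C₀ = x + x²/Ka
C₀ = 5.25 × 10^-3 + (5.25 × 10^-3)²/(4.07 × 10^-4) = 7.30 × 10^-2 M

C₀ = 7.3 × 10^-2 M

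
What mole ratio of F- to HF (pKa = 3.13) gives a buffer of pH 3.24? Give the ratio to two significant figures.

ratio = 1.3

pH = pKa + log(r) ⇒ log(r) = 3.24 − 3.13 = +0.11
r = [F-]/[HF] = 10^(+0.11) = 1.29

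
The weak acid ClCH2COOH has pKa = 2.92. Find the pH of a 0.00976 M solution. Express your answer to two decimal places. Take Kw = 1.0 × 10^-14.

pH = 2.54

ClCH2COOH ⇌ ClCH2COO- + H+
Ka = 10^(−2.92) = 1.20 × 10^-3
From the ICE table, Ka = [H+]²/(0.00976 − [H+]) = 1.20 × 10^-3.
[H+] is not negligible relative to C₀; solve [H+]² + 0.0012·[H+] − 1.17e-05 = 0.
[H+] = (−Ka + √(Ka² + 4·Ka·C₀))/2 = 2.87 × 10^-3 M
pH = −log[H+] = −log(2.87 × 10^-3) = 2.54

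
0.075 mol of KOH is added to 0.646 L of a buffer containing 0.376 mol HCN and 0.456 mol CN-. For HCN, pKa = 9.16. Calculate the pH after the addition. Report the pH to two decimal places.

After neutralization: n(HCN) = 0.301 mol, n(CN-) = 0.531 mol.
Henderson–Hasselbalch with mole ratio 0.531/0.301: pH = 9.16 + (+0.247)

pH = 9.41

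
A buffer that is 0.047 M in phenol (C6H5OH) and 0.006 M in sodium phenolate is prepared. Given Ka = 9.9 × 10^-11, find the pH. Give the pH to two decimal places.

pH = 9.11

pKa = −log(9.9 × 10^-11) = 10.004
Using pH = pKa + log([base]/[acid]) with [base]/[acid] = 0.006/0.047:
pH = 10.004 + (-0.894) = 9.11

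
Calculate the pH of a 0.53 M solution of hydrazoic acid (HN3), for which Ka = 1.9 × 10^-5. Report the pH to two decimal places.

pH = 2.50

HN3 ⇌ N3- + H+
Let x = [H+] at equilibrium. Ka = x²/(0.53 − x).
Assume x ≪ 0.53: x ≈ √(1.9 × 10^-5 × 0.53) = 3.17 × 10^-3 M
Check: 0.6% ionized — well under 5%, approximation valid.
pH = −log(3.17 × 10^-3) = 2.50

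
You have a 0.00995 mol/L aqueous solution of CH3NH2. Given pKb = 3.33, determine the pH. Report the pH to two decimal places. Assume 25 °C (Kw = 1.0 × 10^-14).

pH = 11.29

CH3NH2 + H2O ⇌ CH3NH3+ + OH-
Kb = 10^(−3.33) = 4.68 × 10^-4
From the ICE table, Kb = [OH-]²/(0.00995 − [OH-]) = 4.68 × 10^-4.
Here C₀/Kb ≈ 21.3, so the small-[OH-] approximation fails. Use the quadratic:
[OH-] = (−Kb + √(Kb² + 4·Kb·C₀))/2 = 1.94 × 10^-3 M
pOH = 2.71, so pH = 14.00 − pOH = 11.29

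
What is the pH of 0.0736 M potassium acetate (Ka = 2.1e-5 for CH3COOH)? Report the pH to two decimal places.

CH3COO- is the conjugate base of the weak acid CH3COOH.
Kb = Kw/Ka = 1.0×10^-14 / 2.1 × 10^-5 = 4.76 × 10^-10
Let x = [OH-] at equilibrium. Kb = x²/(0.0736 − x).
Neglecting x in the denominator: x = √(4.76 × 10^-10 × 0.0736) = 5.92 × 10^-6 M
pOH = −log(5.92 × 10^-6) = 5.23; pH = 14.00 − 5.23 = 8.77

pH = 8.77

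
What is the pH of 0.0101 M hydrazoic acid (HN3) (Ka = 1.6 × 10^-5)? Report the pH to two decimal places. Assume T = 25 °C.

pH = 3.40

HN3 ⇌ N3- + H+
Let x = [H+] at equilibrium. Ka = x²/(0.0101 − x).
Neglecting x in the denominator: x = √(1.6 × 10^-5 × 0.0101) = 4.02 × 10^-4 M
pH = −log(4.02 × 10^-4) = 3.40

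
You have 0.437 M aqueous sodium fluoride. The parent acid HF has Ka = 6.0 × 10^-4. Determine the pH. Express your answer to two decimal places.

pH = 8.43

F- is the conjugate base of the weak acid HF.
Kb = Kw/Ka = 1.0×10^-14 / 6.0 × 10^-4 = 1.67 × 10^-11
Kb = [OH-]²/(0.437 − [OH-]) = 1.67 × 10^-11
Neglecting [OH-] in the denominator: [OH-] = √(1.67 × 10^-11 × 0.437) = 2.70 × 10^-6 M
([OH-]/C₀ = 0.00062% < 5%, so the approximation holds.)
pOH = −log(2.70 × 10^-6) = 5.57; pH = 14.00 − 5.57 = 8.43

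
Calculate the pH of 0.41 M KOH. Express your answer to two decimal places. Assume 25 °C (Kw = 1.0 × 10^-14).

pH = 13.61

KOH is a strong base; [OH-] = 0.41 M.
pOH = -log(0.41) = 0.39
pH = 14.00 - 0.39 = 13.61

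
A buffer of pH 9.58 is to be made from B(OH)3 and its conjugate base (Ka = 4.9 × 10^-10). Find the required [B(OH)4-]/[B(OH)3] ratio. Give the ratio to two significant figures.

pKa = -log(4.9 × 10^-10) = 9.310
pH = pKa + log(r) ⇒ log(r) = 9.58 − 9.310 = +0.270
r = [B(OH)4-]/[B(OH)3] = 10^(+0.270) = 1.86

ratio = 1.9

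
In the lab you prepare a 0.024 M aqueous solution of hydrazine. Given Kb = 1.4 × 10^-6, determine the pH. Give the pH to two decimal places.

pH = 10.26

N2H4 + H2O ⇌ N2H5+ + OH-
Kb = [OH-]²/(0.024 − [OH-]) = 1.4 × 10^-6
Since Kb ≪ C₀, [OH-] ≈ √(Kb·C₀) = 1.83 × 10^-4 M.
([OH-]/C₀ = 0.76% < 5%, so the approximation holds.)
pOH = −log(1.83 × 10^-4) = 3.74; pH = 14.00 − 3.74 = 10.26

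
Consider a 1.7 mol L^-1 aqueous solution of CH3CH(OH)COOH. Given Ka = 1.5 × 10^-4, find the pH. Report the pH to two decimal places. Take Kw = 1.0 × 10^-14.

pH = 1.80

CH3CH(OH)COOH ⇌ CH3CH(OH)COO- + H+
From the ICE table, Ka = [H+]²/(1.7 − [H+]) = 1.5 × 10^-4.
Since Ka ≪ C₀, [H+] ≈ √(Ka·C₀) = 1.60 × 10^-2 M.
pH = −log[H+] = −log(1.60 × 10^-2) = 1.80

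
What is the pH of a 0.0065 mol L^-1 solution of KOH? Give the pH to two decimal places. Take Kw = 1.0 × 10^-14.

pH = 11.81

KOH is a strong base; [OH-] = 0.0065 M.
pOH = -log(0.0065) = 2.19
pH = 14.00 - 2.19 = 11.81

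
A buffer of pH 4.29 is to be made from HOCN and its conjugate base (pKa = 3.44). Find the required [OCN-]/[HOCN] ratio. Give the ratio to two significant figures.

ratio = 7.1

pH = pKa + log(r) ⇒ log(r) = 4.29 − 3.44 = +0.85
r = [OCN-]/[HOCN] = 10^(+0.85) = 7.08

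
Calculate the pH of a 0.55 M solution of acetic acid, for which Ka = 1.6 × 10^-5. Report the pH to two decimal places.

CH3COOH ⇌ CH3COO- + H+
Ka = x²/(0.55 − x) = 1.6 × 10^-5
Assume x ≪ 0.55: x ≈ √(1.6 × 10^-5 × 0.55) = 2.97 × 10^-3 M
Check: 0.54% ionized — well under 5%, approximation valid.
pH = −log[H+] = −log(2.97 × 10^-3) = 2.53

pH = 2.53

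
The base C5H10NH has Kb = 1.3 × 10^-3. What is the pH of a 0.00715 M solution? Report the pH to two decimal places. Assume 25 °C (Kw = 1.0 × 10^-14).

C5H10NH + H2O ⇌ C5H10NH2+ + OH-
Kb = x²/(0.00715 − x) = 1.3 × 10^-3
x is not negligible relative to C₀; solve x² + 0.0013·x − 9.29e-06 = 0.
x = [−0.0013 + √(0.0013² + 3.72e-05)]/2 = 2.47 × 10^-3 M
pOH = 2.61, so pH = 14.00 − pOH = 11.39

pH = 11.39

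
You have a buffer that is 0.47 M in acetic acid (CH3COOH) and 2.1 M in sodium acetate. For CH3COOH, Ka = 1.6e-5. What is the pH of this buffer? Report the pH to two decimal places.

pKa = −log(1.6 × 10^-5) = 4.796
Using pH = pKa + log([base]/[acid]) with [base]/[acid] = 2.1/0.47:
pH = 4.796 + (+0.650) = 5.45

pH = 5.45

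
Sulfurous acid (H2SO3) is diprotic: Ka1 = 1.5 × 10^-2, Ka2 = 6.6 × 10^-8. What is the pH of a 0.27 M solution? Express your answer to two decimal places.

Since Ka1 ≫ Ka2, the first ionization dominates [H+].
Ka1 = x²/(0.27 − x) = 1.5 × 10^-2
Solving the quadratic: x = (−Ka1 + √(Ka1² + 4·Ka1·C₀))/2 = 5.66 × 10^-2 M
pH = −log(5.66 × 10^-2) = 1.25

pH = 1.25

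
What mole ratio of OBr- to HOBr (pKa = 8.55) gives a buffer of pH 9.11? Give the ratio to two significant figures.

pH = pKa + log(r) ⇒ log(r) = 9.11 − 8.55 = +0.56
r = [OBr-]/[HOBr] = 10^(+0.56) = 3.63

ratio = 3.6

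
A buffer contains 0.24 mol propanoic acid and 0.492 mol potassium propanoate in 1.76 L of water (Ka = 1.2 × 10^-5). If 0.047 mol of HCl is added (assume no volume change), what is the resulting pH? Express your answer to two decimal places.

Added H+ converts CH3CH2COO- to CH3CH2COOH: CH3CH2COOH → 0.287 mol, CH3CH2COO- → 0.445 mol.
pKa = −log(1.2 × 10^-5) = 4.921
pH = pKa + log(n_CH3CH2COO-/n_CH3CH2COOH) = 4.921 + log(0.445/0.287) = 4.921 + (+0.190)

pH = 5.11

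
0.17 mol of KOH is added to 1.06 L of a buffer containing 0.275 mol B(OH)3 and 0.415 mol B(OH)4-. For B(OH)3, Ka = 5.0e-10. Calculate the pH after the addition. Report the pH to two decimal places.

pH = 10.05

After neutralization: n(B(OH)3) = 0.105 mol, n(B(OH)4-) = 0.585 mol.
pKa = −log(5.0 × 10^-10) = 9.301
Henderson–Hasselbalch with mole ratio 0.585/0.105: pH = 9.301 + (+0.746)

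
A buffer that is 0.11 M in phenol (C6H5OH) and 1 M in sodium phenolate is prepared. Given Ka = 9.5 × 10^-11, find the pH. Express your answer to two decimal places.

pH = 10.98

pKa = −log(9.5 × 10^-11) = 10.022
pH = pKa + log([A⁻]/[HA]) = 10.022 + log(1/0.11)
pH = 10.022 + (+0.959) = 10.98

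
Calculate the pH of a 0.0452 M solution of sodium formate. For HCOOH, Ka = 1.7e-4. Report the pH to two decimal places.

HCOO- is the conjugate base of the weak acid HCOOH.
Kb = Kw/Ka = 1.0×10^-14 / 1.7 × 10^-4 = 5.88 × 10^-11
Kb = [OH-]²/(0.0452 − [OH-]) = 5.88 × 10^-11
Neglecting [OH-] in the denominator: [OH-] = √(5.88 × 10^-11 × 0.0452) = 1.63 × 10^-6 M
([OH-]/C₀ = 0.0036% < 5%, so the approximation holds.)
pOH = 5.79, so pH = 14.00 − pOH = 8.21

pH = 8.21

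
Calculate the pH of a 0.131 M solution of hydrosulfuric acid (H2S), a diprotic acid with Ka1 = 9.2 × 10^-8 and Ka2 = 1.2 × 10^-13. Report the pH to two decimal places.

pH = 3.96

Since Ka1 ≫ Ka2, the first ionization dominates [H+].
Ka1 = x²/(0.131 − x) = 9.2 × 10^-8
x ≈ √(9.2 × 10^-8 × 0.131) = 1.10 × 10^-4 M
pH = −log(1.10 × 10^-4) = 3.96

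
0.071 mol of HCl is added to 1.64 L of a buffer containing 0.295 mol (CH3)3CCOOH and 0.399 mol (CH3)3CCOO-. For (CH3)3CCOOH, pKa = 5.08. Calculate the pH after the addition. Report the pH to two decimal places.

After neutralization: n((CH3)3CCOOH) = 0.366 mol, n((CH3)3CCOO-) = 0.328 mol.
Henderson–Hasselbalch with mole ratio 0.328/0.366: pH = 5.08 + (-0.048)

pH = 5.03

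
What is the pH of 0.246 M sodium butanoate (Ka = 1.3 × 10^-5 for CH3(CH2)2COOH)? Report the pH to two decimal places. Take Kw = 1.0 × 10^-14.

pH = 9.14

CH3(CH2)2COO- is the conjugate base of the weak acid CH3(CH2)2COOH.
Kb = Kw/Ka = 1.0×10^-14 / 1.3 × 10^-5 = 7.69 × 10^-10
From the ICE table, Kb = x²/(0.246 − x) = 7.69 × 10^-10.
Assume x ≪ 0.246: x ≈ √(7.69 × 10^-10 × 0.246) = 1.38 × 10^-5 M
Check: 0.0056% ionized — well under 5%, approximation valid.
pOH = −log(1.38 × 10^-5) = 4.86; pH = 14.00 − 4.86 = 9.14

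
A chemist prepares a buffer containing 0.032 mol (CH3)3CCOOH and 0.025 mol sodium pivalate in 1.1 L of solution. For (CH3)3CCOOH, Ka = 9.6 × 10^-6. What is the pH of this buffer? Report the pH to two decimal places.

pH = 4.91

pKa = −log(9.6 × 10^-6) = 5.018
Using pH = pKa + log([base]/[acid]) with [base]/[acid] = 0.025/0.032:
pH = 5.018 + (-0.107) = 4.91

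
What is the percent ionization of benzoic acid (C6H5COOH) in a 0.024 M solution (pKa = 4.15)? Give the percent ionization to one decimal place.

C6H5COOH ⇌ C6H5COO- + H+; let x = [H+] at equilibrium.
Ka = 10^(−4.15) = 7.08 × 10^-5
Solve x² + 7.08e-05x − 1.7e-06 = 0 → x = 1.27 × 10^-3 M
% ionization = x/C₀ × 100% = 1.27 × 10^-3/0.024 × 100% = 5.3%

5.3%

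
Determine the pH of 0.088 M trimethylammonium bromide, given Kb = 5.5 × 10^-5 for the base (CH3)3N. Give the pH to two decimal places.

pH = 5.40

(CH3)3NH+ is the conjugate acid of the weak base (CH3)3N.
Ka = Kw/Kb = 1.0×10^-14 / 5.5 × 10^-5 = 1.82 × 10^-10
Let x = [H+] at equilibrium. Ka = x²/(0.088 − x).
Since Ka ≪ C₀, x ≈ √(Ka·C₀) = 4.00 × 10^-6 M.
(x/C₀ = 0.0045% < 5%, so the approximation holds.)
pH = −log[H+] = −log(4.00 × 10^-6) = 5.40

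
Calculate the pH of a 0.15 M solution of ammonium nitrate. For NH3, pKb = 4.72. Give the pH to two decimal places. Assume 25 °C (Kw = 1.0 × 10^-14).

NH4+ is the conjugate acid of the weak base NH3.
Kb = 10^(−4.72) = 1.91 × 10^-5
Ka = Kw/Kb = 1.0×10^-14 / 1.91 × 10^-5 = 5.24 × 10^-10
Let x = [H+] at equilibrium. Ka = x²/(0.15 − x).
Neglecting x in the denominator: x = √(5.24 × 10^-10 × 0.15) = 8.87 × 10^-6 M
(x/C₀ = 0.0059% < 5%, so the approximation holds.)
pH = −log(8.87 × 10^-6) = 5.05

pH = 5.05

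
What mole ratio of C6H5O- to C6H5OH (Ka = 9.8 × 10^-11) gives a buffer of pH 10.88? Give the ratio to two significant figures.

pKa = -log(9.8 × 10^-11) = 10.009
pH = pKa + log(r) ⇒ log(r) = 10.88 − 10.009 = +0.871
r = [C6H5O-]/[C6H5OH] = 10^(+0.871) = 7.43

ratio = 7.4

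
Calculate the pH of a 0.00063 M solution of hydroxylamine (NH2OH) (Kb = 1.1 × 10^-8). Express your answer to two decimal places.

NH2OH + H2O ⇌ NH3OH+ + OH-
From the ICE table, Kb = [OH-]²/(0.00063 − [OH-]) = 1.1 × 10^-8.
Assume [OH-] ≪ 0.00063: [OH-] ≈ √(1.1 × 10^-8 × 0.00063) = 2.63 × 10^-6 M
([OH-]/C₀ = 0.42% < 5%, so the approximation holds.)
pOH = 5.58, so pH = 14.00 − pOH = 8.42

pH = 8.42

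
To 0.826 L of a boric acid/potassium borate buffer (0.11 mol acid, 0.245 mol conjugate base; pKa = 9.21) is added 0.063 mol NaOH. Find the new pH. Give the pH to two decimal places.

After neutralization: n(B(OH)3) = 0.047 mol, n(B(OH)4-) = 0.308 mol.
Henderson–Hasselbalch with mole ratio 0.308/0.047: pH = 9.21 + (+0.816)

pH = 10.03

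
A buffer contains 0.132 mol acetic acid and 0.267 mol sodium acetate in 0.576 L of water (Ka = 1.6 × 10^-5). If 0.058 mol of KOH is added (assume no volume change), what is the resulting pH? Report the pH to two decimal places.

pH = 5.44

After neutralization: n(CH3COOH) = 0.074 mol, n(CH3COO-) = 0.325 mol.
pKa = −log(1.6 × 10^-5) = 4.796
pH = pKa + log([A⁻]/[HA]) = 4.796 + log(0.325/0.074) = 4.796 +0.643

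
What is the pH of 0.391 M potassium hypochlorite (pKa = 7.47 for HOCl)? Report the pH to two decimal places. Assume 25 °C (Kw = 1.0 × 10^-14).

OCl- is the conjugate base of the weak acid HOCl.
Ka = 10^(−7.47) = 3.39 × 10^-8
Kb = Kw/Ka = 1.0×10^-14 / 3.39 × 10^-8 = 2.95 × 10^-7
From the ICE table, Kb = x²/(0.391 − x) = 2.95 × 10^-7.
Since Kb ≪ C₀, x ≈ √(Kb·C₀) = 3.40 × 10^-4 M.
(x/C₀ = 0.087% < 5%, so the approximation holds.)
pOH = −log(3.40 × 10^-4) = 3.47; pH = 14.00 − 3.47 = 10.53

pH = 10.53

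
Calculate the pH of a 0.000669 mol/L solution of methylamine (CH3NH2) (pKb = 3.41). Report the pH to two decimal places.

CH3NH2 + H2O ⇌ CH3NH3+ + OH-
Kb = 10^(−3.41) = 3.89 × 10^-4
From the ICE table, Kb = x²/(0.000669 − x) = 3.89 × 10^-4.
x is not negligible relative to C₀; solve x² + 0.000389·x − 2.6e-07 = 0.
x = (−Kb + √(Kb² + 4·Kb·C₀))/2 = 3.51 × 10^-4 M
pOH = −log(3.51 × 10^-4) = 3.45; pH = 14.00 − 3.45 = 10.55

pH = 10.55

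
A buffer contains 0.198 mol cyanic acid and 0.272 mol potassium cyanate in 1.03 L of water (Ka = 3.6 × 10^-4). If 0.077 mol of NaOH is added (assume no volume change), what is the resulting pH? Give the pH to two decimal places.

After neutralization: n(HOCN) = 0.121 mol, n(OCN-) = 0.349 mol.
pKa = −log(3.6 × 10^-4) = 3.444
Henderson–Hasselbalch with mole ratio 0.349/0.121: pH = 3.444 + (+0.460)

pH = 3.90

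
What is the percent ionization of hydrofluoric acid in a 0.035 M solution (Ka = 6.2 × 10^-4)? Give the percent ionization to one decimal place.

12.5%

HF ⇌ F- + H+; let x = [H+] at equilibrium.
Solve x² + 0.00062x − 2.17e-05 = 0 → x = 4.36 × 10^-3 M
Fraction ionized = 4.36 × 10^-3 / 0.035 = 0.1246 → 12.5%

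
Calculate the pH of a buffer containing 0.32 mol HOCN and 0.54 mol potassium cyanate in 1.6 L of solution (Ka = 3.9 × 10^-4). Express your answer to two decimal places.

pKa = −log(3.9 × 10^-4) = 3.409
pH = pKa + log([A⁻]/[HA]) = 3.409 + log(0.54/0.32)
pH = 3.409 + (+0.227) = 3.64

pH = 3.64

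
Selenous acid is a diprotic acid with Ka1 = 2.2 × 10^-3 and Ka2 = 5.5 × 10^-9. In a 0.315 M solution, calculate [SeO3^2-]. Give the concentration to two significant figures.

First ionization gives [H+] ≈ [HSeO3-] = 2.52 × 10^-2 M.
Second step: Ka2 = [H+][SeO3^2-]/[HSeO3-] ≈ [SeO3^2-] (since [H+] ≈ [HSeO3-]).
So [SeO3^2-] ≈ Ka2.

5.5 × 10^-9 M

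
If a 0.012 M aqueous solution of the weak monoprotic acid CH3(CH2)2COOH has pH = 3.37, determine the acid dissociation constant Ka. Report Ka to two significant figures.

Ka = 1.6 × 10^-5

[H+] = 10^(-3.37) = 4.27 × 10^-4 M
At equilibrium [HA] = 0.012 − 4.27 × 10^-4 = 1.16 × 10^-2 M
Ka = [H+][A-]/[HA] = (4.27 × 10^-4)² / 1.16 × 10^-2 = 1.6 × 10^-5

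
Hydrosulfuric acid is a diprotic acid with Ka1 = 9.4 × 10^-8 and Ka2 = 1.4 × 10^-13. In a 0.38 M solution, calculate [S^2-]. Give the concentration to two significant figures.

First ionization gives [H+] ≈ [HS-] = 1.89 × 10^-4 M.
Second step: Ka2 = [H+][S^2-]/[HS-] ≈ [S^2-] (since [H+] ≈ [HS-]).
So [S^2-] ≈ Ka2.

1.4 × 10^-13 M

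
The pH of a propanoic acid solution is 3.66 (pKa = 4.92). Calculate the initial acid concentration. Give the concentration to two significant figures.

C₀ = 4.2 × 10^-3 M

[H+] = 10^(-3.66) = 2.19 × 10^-4 M = x
Ka = 10^(−4.92) = 1.20 × 10^-5
Ka = x²/(C₀ − x) ⇒ C₀ = x + x²/Ka
C₀ = 2.19 × 10^-4 + (2.19 × 10^-4)²/(1.20 × 10^-5) = 4.22 × 10^-3 M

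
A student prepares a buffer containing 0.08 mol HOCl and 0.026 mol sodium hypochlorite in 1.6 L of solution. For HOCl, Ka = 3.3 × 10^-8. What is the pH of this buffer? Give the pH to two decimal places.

pKa = −log(3.3 × 10^-8) = 7.481
Henderson–Hasselbalch: pH = pKa + log([OCl-]/[HOCl]) = 7.481 + log(0.026/0.08)
pH = 7.481 + (-0.488) = 6.99

pH = 6.99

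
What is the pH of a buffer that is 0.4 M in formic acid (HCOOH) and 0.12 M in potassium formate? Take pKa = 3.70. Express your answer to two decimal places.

pH = 3.18

Henderson–Hasselbalch: pH = pKa + log([HCOO-]/[HCOOH]) = 3.70 + log(0.12/0.4)
pH = 3.70 + (-0.523) = 3.18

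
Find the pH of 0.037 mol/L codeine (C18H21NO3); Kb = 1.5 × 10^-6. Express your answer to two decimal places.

pH = 10.37

C18H21NO3 + H2O ⇌ C18H22NO3+ + OH-
From the ICE table, Kb = x²/(0.037 − x) = 1.5 × 10^-6.
Since Kb ≪ C₀, x ≈ √(Kb·C₀) = 2.36 × 10^-4 M.
Check: 0.64% ionized — well under 5%, approximation valid.
pOH = 3.63, so pH = 14.00 − pOH = 10.37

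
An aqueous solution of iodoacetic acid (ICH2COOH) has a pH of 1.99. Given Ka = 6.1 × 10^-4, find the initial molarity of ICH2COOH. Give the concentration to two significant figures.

[H+] = 10^(-1.99) = 1.02 × 10^-2 M = x
Ka = x²/(C₀ − x) ⇒ C₀ = x + x²/Ka
C₀ = 1.02 × 10^-2 + (1.02 × 10^-2)²/(6.1 × 10^-4) = 1.81 × 10^-1 M

C₀ = 1.8 × 10^-1 M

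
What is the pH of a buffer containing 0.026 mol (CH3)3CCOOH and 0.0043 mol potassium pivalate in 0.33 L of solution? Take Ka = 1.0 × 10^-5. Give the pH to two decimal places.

pH = 4.22

pKa = −log(1.0 × 10^-5) = 5.000
Henderson–Hasselbalch: pH = pKa + log([(CH3)3CCOO-]/[(CH3)3CCOOH]) = 5.000 + log(0.0043/0.026)
pH = 5.000 + (-0.782) = 4.22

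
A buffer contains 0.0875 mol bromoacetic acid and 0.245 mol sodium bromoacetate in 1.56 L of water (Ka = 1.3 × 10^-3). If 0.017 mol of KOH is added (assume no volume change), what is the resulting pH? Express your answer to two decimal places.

OH- converts BrCH2COOH to BrCH2COO-: BrCH2COOH → 0.0705 mol, BrCH2COO- → 0.262 mol.
pKa = −log(1.3 × 10^-3) = 2.886
pH = pKa + log(n_BrCH2COO-/n_BrCH2COOH) = 2.886 + log(0.262/0.0705) = 2.886 + (+0.570)

pH = 3.46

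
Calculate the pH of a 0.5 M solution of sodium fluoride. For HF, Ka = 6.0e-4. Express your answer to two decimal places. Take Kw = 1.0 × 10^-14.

pH = 8.46

F- is the conjugate base of the weak acid HF.
Kb = Kw/Ka = 1.0×10^-14 / 6.0 × 10^-4 = 1.67 × 10^-11
Let x = [OH-] at equilibrium. Kb = x²/(0.5 − x).
Assume x ≪ 0.5: x ≈ √(1.67 × 10^-11 × 0.5) = 2.89 × 10^-6 M
Check: 0.00058% ionized — well under 5%, approximation valid.
pOH = −log(2.89 × 10^-6) = 5.54; pH = 14.00 − 5.54 = 8.46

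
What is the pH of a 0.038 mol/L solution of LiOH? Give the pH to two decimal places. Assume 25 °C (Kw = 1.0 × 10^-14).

LiOH is a strong base; [OH-] = 0.038 M.
pOH = -log(0.038) = 1.42
pH = 14.00 - 1.42 = 12.58

pH = 12.58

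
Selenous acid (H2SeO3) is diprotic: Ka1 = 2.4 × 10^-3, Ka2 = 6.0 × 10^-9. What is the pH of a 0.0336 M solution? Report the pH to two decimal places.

Since Ka1 ≫ Ka2, the first ionization dominates [H+].
Ka1 = x²/(0.0336 − x) = 2.4 × 10^-3
Solving the quadratic: x = (−Ka1 + √(Ka1² + 4·Ka1·C₀))/2 = 7.86 × 10^-3 M
pH = −log(7.86 × 10^-3) = 2.10

pH = 2.10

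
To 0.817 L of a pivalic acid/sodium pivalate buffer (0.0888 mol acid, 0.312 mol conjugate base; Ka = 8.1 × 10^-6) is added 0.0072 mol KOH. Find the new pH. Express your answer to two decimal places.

OH- converts (CH3)3CCOOH to (CH3)3CCOO-: (CH3)3CCOOH → 0.0816 mol, (CH3)3CCOO- → 0.319 mol.
pKa = −log(8.1 × 10^-6) = 5.092
pH = pKa + log(n_(CH3)3CCOO-/n_(CH3)3CCOOH) = 5.092 + log(0.319/0.0816) = 5.092 + (+0.592)

pH = 5.68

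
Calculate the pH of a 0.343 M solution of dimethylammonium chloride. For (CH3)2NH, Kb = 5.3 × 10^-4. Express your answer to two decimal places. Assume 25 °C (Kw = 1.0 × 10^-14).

(CH3)2NH2+ is the conjugate acid of the weak base (CH3)2NH.
Ka = Kw/Kb = 1.0×10^-14 / 5.3 × 10^-4 = 1.89 × 10^-11
From the ICE table, Ka = [H+]²/(0.343 − [H+]) = 1.89 × 10^-11.
Neglecting [H+] in the denominator: [H+] = √(1.89 × 10^-11 × 0.343) = 2.55 × 10^-6 M
pH = −log[H+] = −log(2.55 × 10^-6) = 5.59

pH = 5.59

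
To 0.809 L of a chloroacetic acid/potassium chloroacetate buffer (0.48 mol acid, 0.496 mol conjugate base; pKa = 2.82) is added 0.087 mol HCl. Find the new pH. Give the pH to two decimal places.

Added H+ converts ClCH2COO- to ClCH2COOH: ClCH2COOH → 0.567 mol, ClCH2COO- → 0.409 mol.
pH = pKa + log(n_ClCH2COO-/n_ClCH2COOH) = 2.82 + log(0.409/0.567) = 2.82 + (-0.142)

pH = 2.68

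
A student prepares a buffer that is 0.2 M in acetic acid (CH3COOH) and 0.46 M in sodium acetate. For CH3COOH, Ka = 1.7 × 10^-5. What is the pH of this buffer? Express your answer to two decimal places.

pH = 5.13

pKa = −log(1.7 × 10^-5) = 4.770
Henderson–Hasselbalch: pH = pKa + log([CH3COO-]/[CH3COOH]) = 4.770 + log(0.46/0.2)
pH = 4.770 + (+0.362) = 5.13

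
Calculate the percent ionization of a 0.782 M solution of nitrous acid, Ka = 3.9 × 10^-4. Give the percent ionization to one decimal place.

2.2%

HNO2 ⇌ NO2- + H+; let x = [H+] at equilibrium.
x ≈ √(Ka·C₀) = √(3.9 × 10^-4 × 0.782) = 1.75 × 10^-2 M
Fraction ionized = 1.75 × 10^-2 / 0.782 = 0.0224 → 2.2%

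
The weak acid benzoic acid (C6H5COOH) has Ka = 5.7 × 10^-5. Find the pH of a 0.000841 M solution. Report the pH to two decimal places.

C6H5COOH ⇌ C6H5COO- + H+
From the ICE table, Ka = [H+]²/(0.000841 − [H+]) = 5.7 × 10^-5.
The 5% rule fails; solving [H+]² + Ka·[H+] − Ka·C₀ = 0 exactly:
[H+] = (−Ka + √(Ka² + 4·Ka·C₀))/2 = 1.92 × 10^-4 M
pH = −log[H+] = −log(1.92 × 10^-4) = 3.72

pH = 3.72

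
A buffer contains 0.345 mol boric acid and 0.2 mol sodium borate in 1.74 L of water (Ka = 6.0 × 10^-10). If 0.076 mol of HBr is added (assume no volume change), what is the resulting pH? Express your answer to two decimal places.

After neutralization: n(B(OH)3) = 0.421 mol, n(B(OH)4-) = 0.124 mol.
pKa = −log(6.0 × 10^-10) = 9.222
pH = pKa + log([A⁻]/[HA]) = 9.222 + log(0.124/0.421) = 9.222 -0.531

pH = 8.69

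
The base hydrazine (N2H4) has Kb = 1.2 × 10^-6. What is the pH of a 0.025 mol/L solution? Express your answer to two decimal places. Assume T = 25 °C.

N2H4 + H2O ⇌ N2H5+ + OH-
Let x = [OH-] at equilibrium. Kb = x²/(0.025 − x).
Since Kb ≪ C₀, x ≈ √(Kb·C₀) = 1.73 × 10^-4 M.
(x/C₀ = 0.69% < 5%, so the approximation holds.)
pOH = −log(1.73 × 10^-4) = 3.76; pH = 14.00 − 3.76 = 10.24

pH = 10.24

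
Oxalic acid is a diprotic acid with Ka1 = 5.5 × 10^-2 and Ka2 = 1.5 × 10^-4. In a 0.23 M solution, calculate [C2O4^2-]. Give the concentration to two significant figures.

1.5 × 10^-4 M

First ionization gives [H+] ≈ [HC2O4-] = 8.83 × 10^-2 M.
Second step: Ka2 = [H+][C2O4^2-]/[HC2O4-] ≈ [C2O4^2-] (since [H+] ≈ [HC2O4-]).
So [C2O4^2-] ≈ Ka2.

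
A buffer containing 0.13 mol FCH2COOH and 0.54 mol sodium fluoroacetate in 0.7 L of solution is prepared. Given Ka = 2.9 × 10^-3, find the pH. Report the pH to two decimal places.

pH = 3.16

pKa = −log(2.9 × 10^-3) = 2.538
Using pH = pKa + log([base]/[acid]) with [base]/[acid] = 0.54/0.13:
pH = 2.538 + (+0.618) = 3.16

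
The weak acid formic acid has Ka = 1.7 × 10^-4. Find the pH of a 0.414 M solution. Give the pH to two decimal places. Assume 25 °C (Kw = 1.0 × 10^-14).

HCOOH ⇌ HCOO- + H+
Let x = [H+] at equilibrium. Ka = x²/(0.414 − x).
Neglecting x in the denominator: x = √(1.7 × 10^-4 × 0.414) = 8.39 × 10^-3 M
(x/C₀ = 2% < 5%, so the approximation holds.)
pH = −log(8.39 × 10^-3) = 2.08

pH = 2.08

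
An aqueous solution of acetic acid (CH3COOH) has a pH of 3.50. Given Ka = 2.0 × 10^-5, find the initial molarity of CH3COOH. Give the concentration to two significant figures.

[H+] = 10^(-3.50) = 3.16 × 10^-4 M = x
Ka = x²/(C₀ − x) ⇒ C₀ = x + x²/Ka
C₀ = 3.16 × 10^-4 + (3.16 × 10^-4)²/(2.0 × 10^-5) = 5.31 × 10^-3 M

C₀ = 5.3 × 10^-3 M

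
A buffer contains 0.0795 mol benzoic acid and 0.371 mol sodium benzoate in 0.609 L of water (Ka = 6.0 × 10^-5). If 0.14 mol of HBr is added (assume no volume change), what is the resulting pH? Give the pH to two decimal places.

pH = 4.24

Added H+ converts C6H5COO- to C6H5COOH: C6H5COOH → 0.22 mol, C6H5COO- → 0.231 mol.
pKa = −log(6.0 × 10^-5) = 4.222
pH = pKa + log(n_C6H5COO-/n_C6H5COOH) = 4.222 + log(0.231/0.22) = 4.222 + (+0.021)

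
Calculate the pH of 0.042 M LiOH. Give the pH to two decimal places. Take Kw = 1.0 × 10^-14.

pH = 12.62

LiOH is a strong base; [OH-] = 0.042 M.
pOH = -log(0.042) = 1.38
pH = 14.00 - 1.38 = 12.62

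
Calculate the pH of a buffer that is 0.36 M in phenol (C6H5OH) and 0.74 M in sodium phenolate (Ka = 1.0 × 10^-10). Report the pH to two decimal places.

pKa = −log(1.0 × 10^-10) = 10.000
Using pH = pKa + log([base]/[acid]) with [base]/[acid] = 0.74/0.36:
pH = 10.000 + (+0.313) = 10.31

pH = 10.31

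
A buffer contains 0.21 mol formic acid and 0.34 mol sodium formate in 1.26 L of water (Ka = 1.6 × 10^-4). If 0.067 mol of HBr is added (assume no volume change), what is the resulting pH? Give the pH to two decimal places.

pH = 3.79

After neutralization: n(HCOOH) = 0.277 mol, n(HCOO-) = 0.273 mol.
pKa = −log(1.6 × 10^-4) = 3.796
pH = pKa + log([A⁻]/[HA]) = 3.796 + log(0.273/0.277) = 3.796 -0.006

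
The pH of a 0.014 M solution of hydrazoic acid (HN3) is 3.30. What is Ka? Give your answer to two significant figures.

[H+] = 10^(-3.30) = 5.01 × 10^-4 M
At equilibrium [HA] = 0.014 − 5.01 × 10^-4 = 1.35 × 10^-2 M
Ka = [H+][A-]/[HA] = (5.01 × 10^-4)² / 1.35 × 10^-2 = 1.9 × 10^-5

Ka = 1.9 × 10^-5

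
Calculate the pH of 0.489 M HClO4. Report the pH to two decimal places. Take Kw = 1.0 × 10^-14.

pH = 0.31

HClO4 is a strong acid and dissociates completely, so [H+] = 0.489 M.
pH = -log(0.489) = 0.31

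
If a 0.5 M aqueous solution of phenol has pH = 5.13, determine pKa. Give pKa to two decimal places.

pKa = 9.96

[H+] = 10^(-5.13) = 7.41 × 10^-6 M
At equilibrium [HA] = 0.5 − 7.41 × 10^-6 = 5.00 × 10^-1 M
Ka = [H+][A-]/[HA] = (7.41 × 10^-6)² / 5.00 × 10^-1 = 1.10 × 10^-10
pKa = -log(1.10 × 10^-10) = 9.96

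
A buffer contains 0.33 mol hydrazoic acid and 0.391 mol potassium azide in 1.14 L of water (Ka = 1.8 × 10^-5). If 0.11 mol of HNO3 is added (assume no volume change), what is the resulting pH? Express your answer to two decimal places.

After neutralization: n(HN3) = 0.44 mol, n(N3-) = 0.281 mol.
pKa = −log(1.8 × 10^-5) = 4.745
pH = pKa + log(n_N3-/n_HN3) = 4.745 + log(0.281/0.44) = 4.745 + (-0.195)

pH = 4.55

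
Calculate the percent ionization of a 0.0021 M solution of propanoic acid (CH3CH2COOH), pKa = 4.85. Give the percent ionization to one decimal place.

CH3CH2COOH ⇌ CH3CH2COO- + H+; let x = [H+] at equilibrium.
Ka = 10^(−4.85) = 1.41 × 10^-5
Solve x² + 1.41e-05x − 2.96e-08 = 0 → x = 1.65 × 10^-4 M
Fraction ionized = 1.65 × 10^-4 / 0.0021 = 0.0786 → 7.9%

7.9%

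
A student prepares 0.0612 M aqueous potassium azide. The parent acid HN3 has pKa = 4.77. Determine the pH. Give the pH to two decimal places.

pH = 8.78

N3- is the conjugate base of the weak acid HN3.
Ka = 10^(−4.77) = 1.70 × 10^-5
Kb = Kw/Ka = 1.0×10^-14 / 1.70 × 10^-5 = 5.88 × 10^-10
Let x = [OH-] at equilibrium. Kb = x²/(0.0612 − x).
Neglecting x in the denominator: x = √(5.88 × 10^-10 × 0.0612) = 6.00 × 10^-6 M
pOH = 5.22, so pH = 14.00 − pOH = 8.78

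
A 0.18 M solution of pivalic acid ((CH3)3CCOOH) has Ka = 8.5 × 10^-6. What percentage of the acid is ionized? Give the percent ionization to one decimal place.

(CH3)3CCOOH ⇌ (CH3)3CCOO- + H+; let x = [H+] at equilibrium.
x ≈ √(Ka·C₀) = √(8.5 × 10^-6 × 0.18) = 1.24 × 10^-3 M
% ionization = x/C₀ × 100% = 1.24 × 10^-3/0.18 × 100% = 0.7%

0.7%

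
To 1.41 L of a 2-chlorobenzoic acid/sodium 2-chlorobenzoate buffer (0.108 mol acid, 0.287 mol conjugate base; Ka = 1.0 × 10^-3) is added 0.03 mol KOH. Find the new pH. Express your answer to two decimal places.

pH = 3.61

OH- converts ClC6H4COOH to ClC6H4COO-: ClC6H4COOH → 0.078 mol, ClC6H4COO- → 0.317 mol.
pKa = −log(1.0 × 10^-3) = 3.000
Henderson–Hasselbalch with mole ratio 0.317/0.078: pH = 3.000 + (+0.609)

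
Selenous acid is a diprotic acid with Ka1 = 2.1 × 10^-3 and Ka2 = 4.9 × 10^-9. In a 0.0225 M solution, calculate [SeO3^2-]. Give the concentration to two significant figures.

First ionization gives [H+] ≈ [HSeO3-] = 5.90 × 10^-3 M.
Second step: Ka2 = [H+][SeO3^2-]/[HSeO3-] ≈ [SeO3^2-] (since [H+] ≈ [HSeO3-]).
So [SeO3^2-] ≈ Ka2.

4.9 × 10^-9 M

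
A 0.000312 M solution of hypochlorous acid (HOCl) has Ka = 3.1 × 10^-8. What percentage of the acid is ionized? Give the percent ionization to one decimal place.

HOCl ⇌ OCl- + H+; let x = [H+] at equilibrium.
x ≈ √(Ka·C₀) = √(3.1 × 10^-8 × 0.000312) = 3.11 × 10^-6 M
Fraction ionized = 3.11 × 10^-6 / 0.000312 = 0.0100 → 1.0%

1.0%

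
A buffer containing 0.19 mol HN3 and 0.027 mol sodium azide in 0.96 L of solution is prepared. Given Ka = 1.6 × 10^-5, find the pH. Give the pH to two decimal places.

pKa = −log(1.6 × 10^-5) = 4.796
pH = pKa + log([A⁻]/[HA]) = 4.796 + log(0.027/0.19)
pH = 4.796 + (-0.847) = 3.95

pH = 3.95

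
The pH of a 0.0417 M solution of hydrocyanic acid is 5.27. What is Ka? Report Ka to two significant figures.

[H+] = 10^(-5.27) = 5.37 × 10^-6 M
At equilibrium [HA] = 0.0417 − 5.37 × 10^-6 = 4.17 × 10^-2 M
Ka = [H+][A-]/[HA] = (5.37 × 10^-6)² / 4.17 × 10^-2 = 6.9 × 10^-10

Ka = 6.9 × 10^-10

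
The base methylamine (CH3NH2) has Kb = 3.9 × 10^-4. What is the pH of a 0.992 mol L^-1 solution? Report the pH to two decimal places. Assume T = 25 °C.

pH = 12.29

CH3NH2 + H2O ⇌ CH3NH3+ + OH-
Kb = [OH-]²/(0.992 − [OH-]) = 3.9 × 10^-4
Assume [OH-] ≪ 0.992: [OH-] ≈ √(3.9 × 10^-4 × 0.992) = 1.97 × 10^-2 M
Check: 2% ionized — well under 5%, approximation valid.
pOH = 1.71, so pH = 14.00 − pOH = 12.29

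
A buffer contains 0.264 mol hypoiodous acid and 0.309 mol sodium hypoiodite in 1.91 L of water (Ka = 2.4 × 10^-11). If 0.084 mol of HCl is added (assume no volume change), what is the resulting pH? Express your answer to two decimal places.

Added H+ converts OI- to HOI: HOI → 0.348 mol, OI- → 0.225 mol.
pKa = −log(2.4 × 10^-11) = 10.620
pH = pKa + log([A⁻]/[HA]) = 10.620 + log(0.225/0.348) = 10.620 -0.189

pH = 10.43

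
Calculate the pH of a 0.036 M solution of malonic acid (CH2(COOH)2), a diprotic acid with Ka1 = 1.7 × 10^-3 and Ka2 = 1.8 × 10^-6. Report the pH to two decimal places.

Ka1 ≫ Ka2, so treat the first dissociation as the only significant source of H+.
Ka1 = x²/(0.036 − x) = 1.7 × 10^-3
Solving the quadratic: x = (−Ka1 + √(Ka1² + 4·Ka1·C₀))/2 = 7.02 × 10^-3 M
pH = −log(7.02 × 10^-3) = 2.15

pH = 2.15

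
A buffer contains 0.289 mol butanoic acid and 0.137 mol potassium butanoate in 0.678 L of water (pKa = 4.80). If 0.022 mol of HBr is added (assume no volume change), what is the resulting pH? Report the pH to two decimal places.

After neutralization: n(CH3(CH2)2COOH) = 0.311 mol, n(CH3(CH2)2COO-) = 0.115 mol.
Henderson–Hasselbalch with mole ratio 0.115/0.311: pH = 4.80 + (-0.432)

pH = 4.37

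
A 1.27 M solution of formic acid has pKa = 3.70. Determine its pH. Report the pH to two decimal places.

pH = 1.80

HCOOH ⇌ HCOO- + H+
Ka = 10^(−3.70) = 2.00 × 10^-4
Ka = [H+]²/(1.27 − [H+]) = 2.00 × 10^-4
Neglecting [H+] in the denominator: [H+] = √(2.00 × 10^-4 × 1.27) = 1.59 × 10^-2 M
pH = −log(1.59 × 10^-2) = 1.80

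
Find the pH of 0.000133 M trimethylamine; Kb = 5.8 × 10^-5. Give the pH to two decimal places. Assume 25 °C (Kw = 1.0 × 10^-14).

pH = 9.80

(CH3)3N + H2O ⇌ (CH3)3NH+ + OH-
Kb = [OH-]²/(0.000133 − [OH-]) = 5.8 × 10^-5
Here C₀/Kb ≈ 2.29, so the small-[OH-] approximation fails. Use the quadratic:
[OH-] = [−5.8e-05 + √(5.8e-05² + 3.09e-08)]/2 = 6.35 × 10^-5 M
pOH = 4.20, so pH = 14.00 − pOH = 9.80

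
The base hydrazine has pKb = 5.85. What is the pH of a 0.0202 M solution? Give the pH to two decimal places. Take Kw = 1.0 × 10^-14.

pH = 10.23

N2H4 + H2O ⇌ N2H5+ + OH-
Kb = 10^(−5.85) = 1.41 × 10^-6
Kb = x²/(0.0202 − x) = 1.41 × 10^-6
Assume x ≪ 0.0202: x ≈ √(1.41 × 10^-6 × 0.0202) = 1.69 × 10^-4 M
Check: 0.84% ionized — well under 5%, approximation valid.
pOH = −log(1.69 × 10^-4) = 3.77; pH = 14.00 − 3.77 = 10.23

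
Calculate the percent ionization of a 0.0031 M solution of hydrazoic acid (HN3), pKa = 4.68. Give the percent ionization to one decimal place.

HN3 ⇌ N3- + H+; let x = [H+] at equilibrium.
Ka = 10^(−4.68) = 2.09 × 10^-5
Ka = x²/(C₀ − x); solving the quadratic gives x = 2.44 × 10^-4 M.
Fraction ionized = 2.44 × 10^-4 / 0.0031 = 0.0787 → 7.9%

7.9%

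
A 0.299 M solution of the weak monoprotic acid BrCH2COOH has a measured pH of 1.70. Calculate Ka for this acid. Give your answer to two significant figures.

[H+] = 10^(-1.70) = 2.00 × 10^-2 M
At equilibrium [HA] = 0.299 − 2.00 × 10^-2 = 2.79 × 10^-1 M
Ka = [H+][A-]/[HA] = (2.00 × 10^-2)² / 2.79 × 10^-1 = 1.4 × 10^-3

Ka = 1.4 × 10^-3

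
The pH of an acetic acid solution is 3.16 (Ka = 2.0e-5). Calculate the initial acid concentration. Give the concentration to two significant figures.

C₀ = 2.5 × 10^-2 M

[H+] = 10^(-3.16) = 6.92 × 10^-4 M = x
Ka = x²/(C₀ − x) ⇒ C₀ = x + x²/Ka
C₀ = 6.92 × 10^-4 + (6.92 × 10^-4)²/(2.0 × 10^-5) = 2.46 × 10^-2 M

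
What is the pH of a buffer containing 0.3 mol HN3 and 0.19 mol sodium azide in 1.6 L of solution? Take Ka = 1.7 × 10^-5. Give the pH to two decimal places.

pH = 4.57

pKa = −log(1.7 × 10^-5) = 4.770
pH = pKa + log([A⁻]/[HA]) = 4.770 + log(0.19/0.3)
pH = 4.770 + (-0.198) = 4.57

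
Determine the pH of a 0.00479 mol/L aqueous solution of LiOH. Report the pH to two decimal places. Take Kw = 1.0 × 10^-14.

LiOH is a strong base; [OH-] = 0.00479 M.
pOH = -log(0.00479) = 2.32
pH = 14.00 - 2.32 = 11.68

pH = 11.68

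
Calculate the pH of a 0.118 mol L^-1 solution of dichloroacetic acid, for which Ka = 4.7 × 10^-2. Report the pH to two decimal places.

Cl2CHCOOH ⇌ Cl2CHCOO- + H+
Ka = [H+]²/(0.118 − [H+]) = 4.7 × 10^-2
The 5% rule fails; solving [H+]² + Ka·[H+] − Ka·C₀ = 0 exactly:
[H+] = [−0.047 + √(0.047² + 0.0222)]/2 = 5.46 × 10^-2 M
pH = −log[H+] = −log(5.46 × 10^-2) = 1.26

pH = 1.26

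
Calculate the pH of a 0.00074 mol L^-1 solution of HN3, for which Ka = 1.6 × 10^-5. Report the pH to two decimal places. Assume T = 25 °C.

pH = 4.00

HN3 ⇌ N3- + H+
Ka = [H+]²/(0.00074 − [H+]) = 1.6 × 10^-5
[H+] is not negligible relative to C₀; solve [H+]² + 1.6e-05·[H+] − 1.18e-08 = 0.
[H+] = [−1.6e-05 + √(1.6e-05² + 4.74e-08)]/2 = 1.01 × 10^-4 M
pH = −log[H+] = −log(1.01 × 10^-4) = 4.00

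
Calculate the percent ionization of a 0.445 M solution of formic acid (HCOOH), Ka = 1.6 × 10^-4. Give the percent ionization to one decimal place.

1.9%

HCOOH ⇌ HCOO- + H+; let x = [H+] at equilibrium.
x ≈ √(Ka·C₀) = √(1.6 × 10^-4 × 0.445) = 8.44 × 10^-3 M
% ionization = x/C₀ × 100% = 8.44 × 10^-3/0.445 × 100% = 1.9%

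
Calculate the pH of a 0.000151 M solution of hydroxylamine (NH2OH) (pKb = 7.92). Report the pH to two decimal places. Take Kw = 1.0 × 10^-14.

NH2OH + H2O ⇌ NH3OH+ + OH-
Kb = 10^(−7.92) = 1.20 × 10^-8
From the ICE table, Kb = x²/(0.000151 − x) = 1.20 × 10^-8.
Neglecting x in the denominator: x = √(1.20 × 10^-8 × 0.000151) = 1.35 × 10^-6 M
(x/C₀ = 0.89% < 5%, so the approximation holds.)
pOH = 5.87, so pH = 14.00 − pOH = 8.13

pH = 8.13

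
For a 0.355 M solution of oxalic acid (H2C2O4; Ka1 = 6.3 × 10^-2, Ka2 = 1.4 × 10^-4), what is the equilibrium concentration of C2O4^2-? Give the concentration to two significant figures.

1.4 × 10^-4 M

First ionization gives [H+] ≈ [HC2O4-] = 1.21 × 10^-1 M.
Second step: Ka2 = [H+][C2O4^2-]/[HC2O4-] ≈ [C2O4^2-] (since [H+] ≈ [HC2O4-]).
So [C2O4^2-] ≈ Ka2.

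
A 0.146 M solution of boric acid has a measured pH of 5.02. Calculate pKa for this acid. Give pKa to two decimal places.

[H+] = 10^(-5.02) = 9.55 × 10^-6 M
At equilibrium [HA] = 0.146 − 9.55 × 10^-6 = 1.46 × 10^-1 M
Ka = [H+][A-]/[HA] = (9.55 × 10^-6)² / 1.46 × 10^-1 = 6.25 × 10^-10
pKa = -log(6.25 × 10^-10) = 9.20

pKa = 9.20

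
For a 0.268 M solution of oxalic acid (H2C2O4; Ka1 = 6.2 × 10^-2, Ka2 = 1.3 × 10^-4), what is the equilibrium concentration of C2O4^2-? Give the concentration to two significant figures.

First ionization gives [H+] ≈ [HC2O4-] = 1.02 × 10^-1 M.
Second step: Ka2 = [H+][C2O4^2-]/[HC2O4-] ≈ [C2O4^2-] (since [H+] ≈ [HC2O4-]).
So [C2O4^2-] ≈ Ka2.

1.3 × 10^-4 M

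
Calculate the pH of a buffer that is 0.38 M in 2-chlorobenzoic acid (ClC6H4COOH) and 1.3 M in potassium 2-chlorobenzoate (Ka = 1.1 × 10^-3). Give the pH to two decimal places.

pH = 3.49

pKa = −log(1.1 × 10^-3) = 2.959
Using pH = pKa + log([base]/[acid]) with [base]/[acid] = 1.3/0.38:
pH = 2.959 + (+0.534) = 3.49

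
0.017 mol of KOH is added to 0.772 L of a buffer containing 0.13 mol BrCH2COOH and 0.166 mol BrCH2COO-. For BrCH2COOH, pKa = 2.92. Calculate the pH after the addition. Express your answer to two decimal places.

After neutralization: n(BrCH2COOH) = 0.113 mol, n(BrCH2COO-) = 0.183 mol.
pH = pKa + log([A⁻]/[HA]) = 2.92 + log(0.183/0.113) = 2.92 +0.209

pH = 3.13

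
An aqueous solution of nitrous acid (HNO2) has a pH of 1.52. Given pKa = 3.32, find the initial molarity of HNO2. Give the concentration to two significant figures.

[H+] = 10^(-1.52) = 3.02 × 10^-2 M = x
Ka = 10^(−3.32) = 4.79 × 10^-4
Ka = x²/(C₀ − x) ⇒ C₀ = x + x²/Ka
C₀ = 3.02 × 10^-2 + (3.02 × 10^-2)²/(4.79 × 10^-4) = 1.93 M

C₀ = 1.9 M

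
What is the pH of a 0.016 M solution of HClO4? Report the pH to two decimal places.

HClO4 is a strong acid and dissociates completely, so [H+] = 0.016 M.
pH = -log(0.016) = 1.80

pH = 1.80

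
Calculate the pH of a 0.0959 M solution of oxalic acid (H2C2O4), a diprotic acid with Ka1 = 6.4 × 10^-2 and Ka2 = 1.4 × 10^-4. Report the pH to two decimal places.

pH = 1.28

Ka1 ≫ Ka2, so treat the first dissociation as the only significant source of H+.
Ka1 = x²/(0.0959 − x) = 6.4 × 10^-2
Solving the quadratic: x = (−Ka1 + √(Ka1² + 4·Ka1·C₀))/2 = 5.26 × 10^-2 M
pH = −log(5.26 × 10^-2) = 1.28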